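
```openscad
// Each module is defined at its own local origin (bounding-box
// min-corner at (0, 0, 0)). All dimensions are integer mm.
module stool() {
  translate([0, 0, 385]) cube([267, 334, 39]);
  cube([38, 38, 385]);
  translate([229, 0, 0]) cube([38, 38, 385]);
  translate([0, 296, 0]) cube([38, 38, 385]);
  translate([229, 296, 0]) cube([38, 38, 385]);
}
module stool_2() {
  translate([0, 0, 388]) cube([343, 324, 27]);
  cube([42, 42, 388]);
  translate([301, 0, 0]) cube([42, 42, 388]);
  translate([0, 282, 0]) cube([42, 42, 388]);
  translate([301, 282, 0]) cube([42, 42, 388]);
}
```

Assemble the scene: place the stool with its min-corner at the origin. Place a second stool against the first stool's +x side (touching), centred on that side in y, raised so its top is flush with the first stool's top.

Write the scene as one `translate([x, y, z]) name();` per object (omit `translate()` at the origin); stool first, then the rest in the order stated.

stool();
translate([267, 5, 9]) stool_2();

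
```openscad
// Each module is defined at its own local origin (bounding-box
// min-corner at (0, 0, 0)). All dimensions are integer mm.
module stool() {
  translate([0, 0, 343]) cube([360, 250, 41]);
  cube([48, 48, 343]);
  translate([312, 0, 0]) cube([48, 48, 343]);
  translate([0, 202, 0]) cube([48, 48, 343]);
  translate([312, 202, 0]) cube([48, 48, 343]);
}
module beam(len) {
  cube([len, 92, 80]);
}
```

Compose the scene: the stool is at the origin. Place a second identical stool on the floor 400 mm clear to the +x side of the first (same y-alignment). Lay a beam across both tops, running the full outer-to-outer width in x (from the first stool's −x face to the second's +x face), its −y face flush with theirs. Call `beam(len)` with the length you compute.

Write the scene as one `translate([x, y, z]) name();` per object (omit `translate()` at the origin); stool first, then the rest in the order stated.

stool();
translate([760, 0, 0]) stool();
translate([0, 0, 384]) beam(1120);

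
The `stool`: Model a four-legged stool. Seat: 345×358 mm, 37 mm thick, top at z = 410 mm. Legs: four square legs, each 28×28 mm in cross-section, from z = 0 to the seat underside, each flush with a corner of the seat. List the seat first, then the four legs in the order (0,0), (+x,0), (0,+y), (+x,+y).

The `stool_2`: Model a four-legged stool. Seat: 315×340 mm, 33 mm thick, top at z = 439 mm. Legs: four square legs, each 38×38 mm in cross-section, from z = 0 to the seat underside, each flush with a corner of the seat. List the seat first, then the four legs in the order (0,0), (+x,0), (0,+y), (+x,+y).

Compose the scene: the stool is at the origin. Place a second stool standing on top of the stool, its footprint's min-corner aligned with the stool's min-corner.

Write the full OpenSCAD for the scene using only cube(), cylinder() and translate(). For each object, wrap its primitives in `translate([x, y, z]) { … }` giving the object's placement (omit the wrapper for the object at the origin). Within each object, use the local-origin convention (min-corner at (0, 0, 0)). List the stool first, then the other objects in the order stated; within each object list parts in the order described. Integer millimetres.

translate([0, 0, 373]) cube([345, 358, 37]);
cube([28, 28, 373]);
translate([317, 0, 0]) cube([28, 28, 373]);
translate([0, 330, 0]) cube([28, 28, 373]);
translate([317, 330, 0]) cube([28, 28, 373]);
translate([0, 0, 410]) {
  translate([0, 0, 406]) cube([315, 340, 33]);
  cube([38, 38, 406]);
  translate([277, 0, 0]) cube([38, 38, 406]);
  translate([0, 302, 0]) cube([38, 38, 406]);
  translate([277, 302, 0]) cube([38, 38, 406]);
}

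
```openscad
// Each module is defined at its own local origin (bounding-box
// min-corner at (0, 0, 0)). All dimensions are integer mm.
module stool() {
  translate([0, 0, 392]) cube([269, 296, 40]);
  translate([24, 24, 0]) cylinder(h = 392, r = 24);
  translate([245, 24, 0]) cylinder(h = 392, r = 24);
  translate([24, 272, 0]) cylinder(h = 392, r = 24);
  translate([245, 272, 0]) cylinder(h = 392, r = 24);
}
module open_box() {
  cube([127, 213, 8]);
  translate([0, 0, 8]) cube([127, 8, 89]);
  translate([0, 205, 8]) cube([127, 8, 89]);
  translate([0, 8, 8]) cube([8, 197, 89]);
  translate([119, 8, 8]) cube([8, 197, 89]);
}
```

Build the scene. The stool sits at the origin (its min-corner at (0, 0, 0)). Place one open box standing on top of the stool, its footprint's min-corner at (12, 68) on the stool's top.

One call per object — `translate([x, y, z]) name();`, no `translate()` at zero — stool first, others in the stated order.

stool();
translate([12, 68, 432]) open_box();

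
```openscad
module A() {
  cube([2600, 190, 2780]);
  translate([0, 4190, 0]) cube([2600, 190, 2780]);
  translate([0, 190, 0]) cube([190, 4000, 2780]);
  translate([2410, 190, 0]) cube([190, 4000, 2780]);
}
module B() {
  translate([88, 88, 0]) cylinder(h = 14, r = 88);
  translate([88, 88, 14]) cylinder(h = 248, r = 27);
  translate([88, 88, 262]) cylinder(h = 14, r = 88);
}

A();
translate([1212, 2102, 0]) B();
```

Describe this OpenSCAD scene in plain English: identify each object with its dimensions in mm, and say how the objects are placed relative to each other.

A is a box-shaped house frame (walls only): outside footprint 2600×4380 mm, wall height 2780 mm, wall thickness 190 mm. The two y-facing walls run the full x-width; the two x-facing walls fit between the inner faces of the y-facing walls.

B is a spool: two coaxial disc flanges of radius 88 mm and thickness 14 mm, joined by a core cylinder of radius 27 mm and height 248 mm. The lower flange rests on z = 0 and the three cylinders share a vertical axis.

The spool sits inside the house frame, centred.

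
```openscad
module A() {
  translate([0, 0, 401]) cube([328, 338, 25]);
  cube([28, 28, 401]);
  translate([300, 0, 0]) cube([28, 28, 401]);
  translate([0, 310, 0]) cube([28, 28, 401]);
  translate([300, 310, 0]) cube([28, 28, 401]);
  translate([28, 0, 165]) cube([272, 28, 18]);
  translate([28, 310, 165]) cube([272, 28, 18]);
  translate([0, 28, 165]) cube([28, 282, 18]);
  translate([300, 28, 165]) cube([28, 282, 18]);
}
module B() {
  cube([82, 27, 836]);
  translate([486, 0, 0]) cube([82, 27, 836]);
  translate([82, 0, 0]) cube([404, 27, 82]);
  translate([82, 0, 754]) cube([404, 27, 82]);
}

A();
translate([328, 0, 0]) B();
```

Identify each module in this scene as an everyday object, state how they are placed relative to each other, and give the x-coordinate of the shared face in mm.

A is a stool. B is a picture frame. The picture frame is against the stool's +x side, with their −y faces flush. The x-coordinate of the shared face is 328 mm.

The stool's +x face and the picture frame's −x face are both at x = 328 mm.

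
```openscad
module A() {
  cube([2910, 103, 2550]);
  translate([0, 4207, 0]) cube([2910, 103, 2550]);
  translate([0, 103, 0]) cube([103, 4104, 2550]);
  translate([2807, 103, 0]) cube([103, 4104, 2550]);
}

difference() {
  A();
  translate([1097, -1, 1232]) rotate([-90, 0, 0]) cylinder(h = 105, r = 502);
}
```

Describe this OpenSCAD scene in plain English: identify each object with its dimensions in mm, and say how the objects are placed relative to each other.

A is the wall frame of a small rectangular building: four walls, each 2550 mm tall and 103 mm thick, enclosing a footprint 2910 mm (x) by 4310 mm (y) outside-to-outside, with no floor or roof. The front and back walls (the −y and +y sides) span the full width; the two side walls fit between them.

The house frame has a circular hole of radius 502 mm through its front wall, centred at (x = 1097, z = 1232).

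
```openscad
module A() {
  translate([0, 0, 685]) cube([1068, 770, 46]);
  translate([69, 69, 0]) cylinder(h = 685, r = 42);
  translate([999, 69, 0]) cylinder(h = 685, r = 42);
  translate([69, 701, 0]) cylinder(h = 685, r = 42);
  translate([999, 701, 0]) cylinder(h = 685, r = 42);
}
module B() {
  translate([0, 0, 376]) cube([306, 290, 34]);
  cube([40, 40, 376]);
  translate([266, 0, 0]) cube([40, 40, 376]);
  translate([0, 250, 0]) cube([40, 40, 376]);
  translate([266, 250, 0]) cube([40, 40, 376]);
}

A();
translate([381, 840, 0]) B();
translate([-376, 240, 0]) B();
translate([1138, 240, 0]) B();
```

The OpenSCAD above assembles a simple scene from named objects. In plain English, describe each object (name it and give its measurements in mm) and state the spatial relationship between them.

A is a table: top 1068 mm (x) × 770 mm (y), 46 mm thick, upper face at z = 731 mm, on four round legs of 84 mm diameter, each leg's bounding box inset 27 mm from the nearest pair of top edges, running from z = 0 to the bottom of the top.

B is a simple wooden stool: a rectangular seat 306 mm (x) by 290 mm (y), 34 mm thick, top face at z = 410 mm, on four square legs, each 40×40 mm in cross-section. The legs rest on z = 0, each flush with a corner of the seat.

Three stools sit around the table at the +y, −x, +x sides.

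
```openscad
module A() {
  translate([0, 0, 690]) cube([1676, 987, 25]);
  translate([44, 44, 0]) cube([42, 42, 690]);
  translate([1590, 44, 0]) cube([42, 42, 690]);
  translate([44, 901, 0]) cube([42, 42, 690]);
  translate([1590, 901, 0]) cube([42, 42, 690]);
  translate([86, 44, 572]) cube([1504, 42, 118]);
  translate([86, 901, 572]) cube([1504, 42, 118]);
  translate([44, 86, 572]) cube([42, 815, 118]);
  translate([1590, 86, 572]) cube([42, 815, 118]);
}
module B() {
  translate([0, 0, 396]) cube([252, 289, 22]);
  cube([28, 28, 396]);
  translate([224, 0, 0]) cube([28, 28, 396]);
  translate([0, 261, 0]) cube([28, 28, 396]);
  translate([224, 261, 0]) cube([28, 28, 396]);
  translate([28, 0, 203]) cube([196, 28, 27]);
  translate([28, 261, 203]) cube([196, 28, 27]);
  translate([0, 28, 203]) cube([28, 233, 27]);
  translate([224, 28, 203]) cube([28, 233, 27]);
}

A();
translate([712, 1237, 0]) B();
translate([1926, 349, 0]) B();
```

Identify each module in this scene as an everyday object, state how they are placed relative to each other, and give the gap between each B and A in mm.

Each stool's nearest face is 250 mm from the table's bounding box.

A is a table. B is a stool. Two stools sit around the table at the +y, +x sides. The gap between each stool and the table is 250 mm.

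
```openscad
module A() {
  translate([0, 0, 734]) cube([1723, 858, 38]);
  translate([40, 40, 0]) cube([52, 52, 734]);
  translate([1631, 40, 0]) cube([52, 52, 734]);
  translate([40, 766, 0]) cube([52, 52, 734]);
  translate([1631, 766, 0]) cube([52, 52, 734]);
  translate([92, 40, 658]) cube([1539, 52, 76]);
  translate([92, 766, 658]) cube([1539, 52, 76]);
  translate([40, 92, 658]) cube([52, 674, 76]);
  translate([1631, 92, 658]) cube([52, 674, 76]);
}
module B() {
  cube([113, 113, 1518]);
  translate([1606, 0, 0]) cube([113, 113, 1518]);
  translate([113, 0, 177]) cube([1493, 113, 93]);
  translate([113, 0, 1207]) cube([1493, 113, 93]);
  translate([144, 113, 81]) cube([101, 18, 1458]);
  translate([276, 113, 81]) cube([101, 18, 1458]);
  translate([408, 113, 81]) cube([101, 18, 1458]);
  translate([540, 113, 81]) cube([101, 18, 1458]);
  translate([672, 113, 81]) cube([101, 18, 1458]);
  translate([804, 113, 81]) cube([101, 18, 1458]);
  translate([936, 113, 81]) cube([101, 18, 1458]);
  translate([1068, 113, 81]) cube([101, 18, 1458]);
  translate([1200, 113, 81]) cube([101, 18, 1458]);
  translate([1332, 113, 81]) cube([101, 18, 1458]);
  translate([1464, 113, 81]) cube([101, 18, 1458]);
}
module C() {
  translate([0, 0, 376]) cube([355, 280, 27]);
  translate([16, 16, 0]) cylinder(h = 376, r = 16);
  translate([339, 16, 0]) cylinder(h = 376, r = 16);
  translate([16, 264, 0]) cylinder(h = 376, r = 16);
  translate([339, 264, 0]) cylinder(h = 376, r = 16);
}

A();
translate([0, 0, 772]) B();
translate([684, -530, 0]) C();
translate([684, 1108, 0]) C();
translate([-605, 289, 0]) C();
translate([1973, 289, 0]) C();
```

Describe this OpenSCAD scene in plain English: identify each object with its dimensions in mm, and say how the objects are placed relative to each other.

A is a rectangular dining table. The top is 1723×858×38 mm with its upper surface at z = 772 mm. It stands on four 52×52 mm square legs, each inset 40 mm from the nearest pair of top edges, running from the floor to the underside of the top. Four apron rails, 52 mm thick and 76 mm tall, run between adjacent legs with their top edges flush with the underside of the top and their outer faces flush with the legs' outer faces.

B is a fence section. Two 113×113 mm posts, 1518 mm tall, stand on the floor with a clear span of 1493 mm between their inner faces. Two horizontal rails of 113×93 mm section span the gap between the posts with their undersides at z = 177 mm and z = 1207 mm, flush with the posts' −y face. 11 pickets, each 101 mm wide, 18 mm thick and 1458 mm tall, are fixed to the +y face of the rails with their bottoms at z = 81 mm, evenly spaced across the span with equal gaps (rounded down to the nearest mm) at the −x end and between each pair — any rounding remainder accumulates at the +x end.

C is a four-legged stool. The seat is a 355×280×27 mm slab whose top surface is at z = 403 mm; four round legs, each 32 mm in diameter, run from the floor (z = 0) to the underside of the seat, each leg's axis is inset half a diameter from the nearest pair of seat edges (so the leg's bounding box is flush with the corner).

The fence section is on top of the table. Four stools sit around the table at the −y, +y, −x, +x sides.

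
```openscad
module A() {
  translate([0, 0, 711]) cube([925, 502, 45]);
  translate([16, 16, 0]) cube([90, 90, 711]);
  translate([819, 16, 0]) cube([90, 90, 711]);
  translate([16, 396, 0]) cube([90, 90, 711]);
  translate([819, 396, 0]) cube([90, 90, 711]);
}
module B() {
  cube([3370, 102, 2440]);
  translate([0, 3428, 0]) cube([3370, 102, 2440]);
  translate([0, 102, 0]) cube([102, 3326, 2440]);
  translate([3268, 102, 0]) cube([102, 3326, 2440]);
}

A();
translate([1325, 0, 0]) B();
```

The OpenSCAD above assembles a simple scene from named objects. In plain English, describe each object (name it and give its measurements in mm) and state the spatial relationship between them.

A is a table: top 925 mm (x) × 502 mm (y), 45 mm thick, upper face at z = 756 mm, on four 90×90 mm square legs, each inset 16 mm from the nearest pair of top edges, running from z = 0 to the bottom of the top.

B is a box-shaped house frame (walls only): outside footprint 3370×3530 mm, wall height 2440 mm, wall thickness 102 mm. The two y-facing walls run the full x-width; the two x-facing walls fit between the inner faces of the y-facing walls.

The house frame is on the floor beside the table on its +x side.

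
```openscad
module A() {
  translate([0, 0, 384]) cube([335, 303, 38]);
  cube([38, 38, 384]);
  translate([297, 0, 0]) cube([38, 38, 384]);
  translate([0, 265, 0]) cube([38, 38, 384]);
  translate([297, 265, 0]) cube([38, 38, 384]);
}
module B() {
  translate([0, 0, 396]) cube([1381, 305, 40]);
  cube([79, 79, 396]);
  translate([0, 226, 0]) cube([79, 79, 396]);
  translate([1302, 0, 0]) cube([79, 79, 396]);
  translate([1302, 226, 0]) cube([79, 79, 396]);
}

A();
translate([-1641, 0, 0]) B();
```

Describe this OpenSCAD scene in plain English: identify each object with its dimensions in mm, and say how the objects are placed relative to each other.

A is a four-legged stool. The seat is 335×303 mm, 38 mm thick, top at z = 422 mm. It stands on four square legs, each 38×38 mm in cross-section, from z = 0 to the seat underside, each flush with a corner of the seat.

B is a long wooden bench with a 1381 mm (x) × 305 mm (y) seat, 40 mm thick, its top surface 436 mm above the floor. Four 79 mm square legs at the seat corners, flush with the edges, run from z = 0 to the seat underside.

The bench is on the floor beside the stool on its −x side.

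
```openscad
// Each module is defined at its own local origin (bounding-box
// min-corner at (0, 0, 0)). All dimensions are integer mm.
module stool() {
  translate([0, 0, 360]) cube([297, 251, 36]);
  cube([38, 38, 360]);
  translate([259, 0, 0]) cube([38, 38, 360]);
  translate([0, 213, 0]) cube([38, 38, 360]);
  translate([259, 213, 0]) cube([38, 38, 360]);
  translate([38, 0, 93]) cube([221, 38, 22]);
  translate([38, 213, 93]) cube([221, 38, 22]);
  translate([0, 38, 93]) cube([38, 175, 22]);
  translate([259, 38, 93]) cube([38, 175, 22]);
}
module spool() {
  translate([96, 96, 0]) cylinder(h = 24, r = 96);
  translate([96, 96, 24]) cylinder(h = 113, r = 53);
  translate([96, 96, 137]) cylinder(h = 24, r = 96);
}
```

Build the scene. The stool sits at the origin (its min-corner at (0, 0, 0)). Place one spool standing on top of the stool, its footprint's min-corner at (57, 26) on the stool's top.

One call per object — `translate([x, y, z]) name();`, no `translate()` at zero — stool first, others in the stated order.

stool();
translate([57, 26, 396]) spool();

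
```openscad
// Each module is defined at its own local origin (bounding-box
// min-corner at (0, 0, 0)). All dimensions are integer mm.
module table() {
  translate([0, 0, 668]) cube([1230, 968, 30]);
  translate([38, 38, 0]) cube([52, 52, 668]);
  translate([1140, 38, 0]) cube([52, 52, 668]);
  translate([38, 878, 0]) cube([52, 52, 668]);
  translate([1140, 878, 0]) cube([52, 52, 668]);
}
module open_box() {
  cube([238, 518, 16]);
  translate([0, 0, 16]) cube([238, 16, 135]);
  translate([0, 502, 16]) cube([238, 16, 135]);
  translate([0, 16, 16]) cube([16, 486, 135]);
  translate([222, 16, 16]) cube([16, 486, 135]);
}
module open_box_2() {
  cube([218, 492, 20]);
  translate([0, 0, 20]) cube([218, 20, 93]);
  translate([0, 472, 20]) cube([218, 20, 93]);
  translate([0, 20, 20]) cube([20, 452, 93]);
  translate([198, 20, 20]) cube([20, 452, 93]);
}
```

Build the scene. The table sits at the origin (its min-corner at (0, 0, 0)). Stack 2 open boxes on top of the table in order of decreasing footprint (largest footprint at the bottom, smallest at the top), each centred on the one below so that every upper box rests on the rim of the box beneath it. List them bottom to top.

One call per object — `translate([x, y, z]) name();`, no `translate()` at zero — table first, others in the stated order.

table();
translate([496, 225, 698]) open_box();
translate([506, 238, 849]) open_box_2();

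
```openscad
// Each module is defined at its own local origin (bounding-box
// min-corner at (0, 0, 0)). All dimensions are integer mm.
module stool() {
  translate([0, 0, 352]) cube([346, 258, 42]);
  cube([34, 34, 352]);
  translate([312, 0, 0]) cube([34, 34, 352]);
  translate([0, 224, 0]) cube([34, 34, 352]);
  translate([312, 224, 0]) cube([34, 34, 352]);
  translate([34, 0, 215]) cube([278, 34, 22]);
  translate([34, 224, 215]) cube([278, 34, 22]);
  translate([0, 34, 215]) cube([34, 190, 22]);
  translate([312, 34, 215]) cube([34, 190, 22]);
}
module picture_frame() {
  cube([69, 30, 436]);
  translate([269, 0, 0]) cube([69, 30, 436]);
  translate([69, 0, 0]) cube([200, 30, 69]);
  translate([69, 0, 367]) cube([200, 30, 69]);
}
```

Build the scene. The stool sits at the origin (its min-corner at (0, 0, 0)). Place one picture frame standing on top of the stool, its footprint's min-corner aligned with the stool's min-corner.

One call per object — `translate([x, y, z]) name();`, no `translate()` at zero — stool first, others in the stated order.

stool();
translate([0, 0, 394]) picture_frame();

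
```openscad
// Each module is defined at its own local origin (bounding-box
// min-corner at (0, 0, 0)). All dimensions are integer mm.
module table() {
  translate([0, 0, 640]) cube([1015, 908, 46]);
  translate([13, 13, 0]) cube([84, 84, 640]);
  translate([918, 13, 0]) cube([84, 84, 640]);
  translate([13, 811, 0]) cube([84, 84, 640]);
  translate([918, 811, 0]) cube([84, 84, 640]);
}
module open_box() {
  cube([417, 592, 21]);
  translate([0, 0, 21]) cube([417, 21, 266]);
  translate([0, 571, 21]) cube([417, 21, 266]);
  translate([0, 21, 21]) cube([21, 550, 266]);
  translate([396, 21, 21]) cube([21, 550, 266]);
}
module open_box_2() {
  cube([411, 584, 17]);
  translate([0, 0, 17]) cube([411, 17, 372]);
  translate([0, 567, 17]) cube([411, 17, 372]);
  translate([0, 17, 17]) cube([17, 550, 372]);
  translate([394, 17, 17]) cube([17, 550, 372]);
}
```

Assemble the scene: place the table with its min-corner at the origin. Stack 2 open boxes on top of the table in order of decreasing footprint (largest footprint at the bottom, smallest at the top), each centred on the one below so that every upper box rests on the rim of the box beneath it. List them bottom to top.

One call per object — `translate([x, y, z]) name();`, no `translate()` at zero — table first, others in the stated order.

table();
translate([299, 158, 686]) open_box();
translate([302, 162, 973]) open_box_2();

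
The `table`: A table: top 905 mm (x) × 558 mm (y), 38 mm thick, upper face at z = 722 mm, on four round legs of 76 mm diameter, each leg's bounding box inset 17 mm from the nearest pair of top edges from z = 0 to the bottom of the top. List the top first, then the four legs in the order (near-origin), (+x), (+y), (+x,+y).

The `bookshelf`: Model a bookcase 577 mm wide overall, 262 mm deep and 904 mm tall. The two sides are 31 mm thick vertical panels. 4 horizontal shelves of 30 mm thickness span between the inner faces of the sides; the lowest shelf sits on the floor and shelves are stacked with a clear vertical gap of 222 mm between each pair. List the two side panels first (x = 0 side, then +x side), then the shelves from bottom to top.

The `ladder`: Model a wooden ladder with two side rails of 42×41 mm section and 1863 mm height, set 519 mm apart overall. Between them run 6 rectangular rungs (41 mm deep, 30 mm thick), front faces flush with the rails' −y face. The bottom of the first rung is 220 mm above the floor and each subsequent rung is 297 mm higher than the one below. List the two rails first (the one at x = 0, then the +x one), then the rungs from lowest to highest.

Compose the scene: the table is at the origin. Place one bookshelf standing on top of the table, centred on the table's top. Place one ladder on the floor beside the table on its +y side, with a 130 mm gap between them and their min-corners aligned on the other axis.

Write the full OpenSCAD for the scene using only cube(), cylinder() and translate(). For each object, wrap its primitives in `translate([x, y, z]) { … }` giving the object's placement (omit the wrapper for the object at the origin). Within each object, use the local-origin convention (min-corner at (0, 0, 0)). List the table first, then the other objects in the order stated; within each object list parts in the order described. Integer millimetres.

translate([0, 0, 684]) cube([905, 558, 38]);
translate([55, 55, 0]) cylinder(h = 684, r = 38);
translate([850, 55, 0]) cylinder(h = 684, r = 38);
translate([55, 503, 0]) cylinder(h = 684, r = 38);
translate([850, 503, 0]) cylinder(h = 684, r = 38);
translate([164, 148, 722]) {
  cube([31, 262, 904]);
  translate([546, 0, 0]) cube([31, 262, 904]);
  translate([31, 0, 0]) cube([515, 262, 30]);
  translate([31, 0, 252]) cube([515, 262, 30]);
  translate([31, 0, 504]) cube([515, 262, 30]);
  translate([31, 0, 756]) cube([515, 262, 30]);
}
translate([0, 688, 0]) {
  cube([42, 41, 1863]);
  translate([477, 0, 0]) cube([42, 41, 1863]);
  translate([42, 0, 220]) cube([435, 41, 30]);
  translate([42, 0, 517]) cube([435, 41, 30]);
  translate([42, 0, 814]) cube([435, 41, 30]);
  translate([42, 0, 1111]) cube([435, 41, 30]);
  translate([42, 0, 1408]) cube([435, 41, 30]);
  translate([42, 0, 1705]) cube([435, 41, 30]);
}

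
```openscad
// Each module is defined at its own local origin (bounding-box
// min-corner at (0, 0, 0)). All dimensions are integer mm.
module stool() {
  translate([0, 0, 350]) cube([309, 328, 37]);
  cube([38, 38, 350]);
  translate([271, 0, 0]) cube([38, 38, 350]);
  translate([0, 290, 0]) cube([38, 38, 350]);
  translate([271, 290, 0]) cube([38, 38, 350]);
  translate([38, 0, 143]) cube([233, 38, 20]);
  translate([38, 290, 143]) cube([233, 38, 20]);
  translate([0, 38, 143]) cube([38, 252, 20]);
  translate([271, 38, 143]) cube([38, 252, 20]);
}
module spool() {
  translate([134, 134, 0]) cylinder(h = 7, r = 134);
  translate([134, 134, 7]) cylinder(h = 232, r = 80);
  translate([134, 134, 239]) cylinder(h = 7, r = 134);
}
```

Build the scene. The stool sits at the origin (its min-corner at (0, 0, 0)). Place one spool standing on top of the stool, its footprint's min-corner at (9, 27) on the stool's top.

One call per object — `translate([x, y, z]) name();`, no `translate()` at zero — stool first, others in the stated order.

stool();
translate([9, 27, 387]) spool();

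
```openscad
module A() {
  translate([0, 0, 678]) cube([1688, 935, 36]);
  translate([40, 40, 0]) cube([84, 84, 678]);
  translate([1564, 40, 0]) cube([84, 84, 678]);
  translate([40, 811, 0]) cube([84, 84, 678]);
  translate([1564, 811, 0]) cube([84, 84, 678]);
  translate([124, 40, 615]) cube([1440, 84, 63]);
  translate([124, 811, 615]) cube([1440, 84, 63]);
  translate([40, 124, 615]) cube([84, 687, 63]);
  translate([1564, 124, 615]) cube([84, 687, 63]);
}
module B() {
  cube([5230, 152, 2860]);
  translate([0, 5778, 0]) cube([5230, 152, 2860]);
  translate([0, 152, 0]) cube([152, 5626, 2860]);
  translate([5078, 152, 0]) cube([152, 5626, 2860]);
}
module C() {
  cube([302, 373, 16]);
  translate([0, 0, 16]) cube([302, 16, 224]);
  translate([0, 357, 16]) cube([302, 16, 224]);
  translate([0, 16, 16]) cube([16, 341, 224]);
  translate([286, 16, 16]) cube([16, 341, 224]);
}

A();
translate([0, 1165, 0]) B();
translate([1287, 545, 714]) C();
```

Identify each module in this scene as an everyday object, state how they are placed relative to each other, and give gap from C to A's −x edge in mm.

A is a table. B is a house frame. C is an open box. The house frame is on the floor beside the table on its +y side. The open box is on top of the table. The gap from the open box to the table's −x edge is 1287 mm.

The open box's min-x is at 1287; the table's min-x is 0; gap = 1287 mm.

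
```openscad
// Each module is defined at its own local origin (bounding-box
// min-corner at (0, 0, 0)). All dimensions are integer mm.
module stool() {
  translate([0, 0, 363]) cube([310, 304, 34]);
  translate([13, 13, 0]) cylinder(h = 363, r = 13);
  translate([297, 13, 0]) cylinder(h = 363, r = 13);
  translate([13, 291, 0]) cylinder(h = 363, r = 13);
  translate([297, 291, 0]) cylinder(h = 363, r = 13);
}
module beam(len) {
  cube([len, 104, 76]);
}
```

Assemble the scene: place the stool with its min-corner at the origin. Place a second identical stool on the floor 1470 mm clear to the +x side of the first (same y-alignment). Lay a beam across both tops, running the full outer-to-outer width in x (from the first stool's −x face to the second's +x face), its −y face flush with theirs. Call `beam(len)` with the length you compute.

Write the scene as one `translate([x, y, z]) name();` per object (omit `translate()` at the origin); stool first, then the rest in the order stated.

stool();
translate([1780, 0, 0]) stool();
translate([0, 0, 397]) beam(2090);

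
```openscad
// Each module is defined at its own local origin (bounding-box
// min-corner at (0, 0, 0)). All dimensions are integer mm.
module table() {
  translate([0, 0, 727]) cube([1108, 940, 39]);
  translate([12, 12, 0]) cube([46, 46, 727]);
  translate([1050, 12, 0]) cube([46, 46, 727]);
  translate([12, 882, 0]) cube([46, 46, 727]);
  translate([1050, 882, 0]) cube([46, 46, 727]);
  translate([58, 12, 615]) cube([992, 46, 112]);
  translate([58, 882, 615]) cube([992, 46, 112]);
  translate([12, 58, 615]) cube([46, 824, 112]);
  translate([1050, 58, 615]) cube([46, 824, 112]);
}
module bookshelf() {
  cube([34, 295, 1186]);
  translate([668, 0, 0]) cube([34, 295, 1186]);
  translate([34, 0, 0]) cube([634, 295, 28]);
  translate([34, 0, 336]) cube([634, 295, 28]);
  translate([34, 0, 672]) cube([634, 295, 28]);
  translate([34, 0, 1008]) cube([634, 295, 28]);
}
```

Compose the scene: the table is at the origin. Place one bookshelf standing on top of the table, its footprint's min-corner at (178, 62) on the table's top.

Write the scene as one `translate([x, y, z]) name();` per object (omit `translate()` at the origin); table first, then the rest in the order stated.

table();
translate([178, 62, 766]) bookshelf();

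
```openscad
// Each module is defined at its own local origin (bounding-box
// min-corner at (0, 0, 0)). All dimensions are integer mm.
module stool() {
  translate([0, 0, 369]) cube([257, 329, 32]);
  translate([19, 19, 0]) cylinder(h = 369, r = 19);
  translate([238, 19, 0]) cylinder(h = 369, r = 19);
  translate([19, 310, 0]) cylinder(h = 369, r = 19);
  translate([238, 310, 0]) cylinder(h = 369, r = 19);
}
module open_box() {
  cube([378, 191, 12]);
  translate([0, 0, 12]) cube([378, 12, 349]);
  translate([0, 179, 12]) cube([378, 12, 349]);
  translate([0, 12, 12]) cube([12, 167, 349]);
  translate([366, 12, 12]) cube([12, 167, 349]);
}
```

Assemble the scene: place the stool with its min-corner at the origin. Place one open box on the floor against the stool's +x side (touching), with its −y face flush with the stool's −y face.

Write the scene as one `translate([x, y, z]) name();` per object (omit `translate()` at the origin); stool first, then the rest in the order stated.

stool();
translate([257, 0, 0]) open_box();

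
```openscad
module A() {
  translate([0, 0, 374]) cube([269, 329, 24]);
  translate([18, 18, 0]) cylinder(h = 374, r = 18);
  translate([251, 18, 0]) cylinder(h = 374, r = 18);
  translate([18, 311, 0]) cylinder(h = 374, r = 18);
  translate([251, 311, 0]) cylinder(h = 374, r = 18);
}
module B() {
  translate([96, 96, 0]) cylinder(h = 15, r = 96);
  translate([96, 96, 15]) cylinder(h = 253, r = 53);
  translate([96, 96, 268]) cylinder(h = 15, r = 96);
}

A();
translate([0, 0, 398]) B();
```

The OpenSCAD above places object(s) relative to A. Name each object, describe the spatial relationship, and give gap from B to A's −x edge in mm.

The spool's min-x is at 0; the stool's min-x is 0; gap = 0 mm.

A is a stool. B is a spool. The spool is on top of the stool. The gap from the spool to the stool's −x edge is 0 mm.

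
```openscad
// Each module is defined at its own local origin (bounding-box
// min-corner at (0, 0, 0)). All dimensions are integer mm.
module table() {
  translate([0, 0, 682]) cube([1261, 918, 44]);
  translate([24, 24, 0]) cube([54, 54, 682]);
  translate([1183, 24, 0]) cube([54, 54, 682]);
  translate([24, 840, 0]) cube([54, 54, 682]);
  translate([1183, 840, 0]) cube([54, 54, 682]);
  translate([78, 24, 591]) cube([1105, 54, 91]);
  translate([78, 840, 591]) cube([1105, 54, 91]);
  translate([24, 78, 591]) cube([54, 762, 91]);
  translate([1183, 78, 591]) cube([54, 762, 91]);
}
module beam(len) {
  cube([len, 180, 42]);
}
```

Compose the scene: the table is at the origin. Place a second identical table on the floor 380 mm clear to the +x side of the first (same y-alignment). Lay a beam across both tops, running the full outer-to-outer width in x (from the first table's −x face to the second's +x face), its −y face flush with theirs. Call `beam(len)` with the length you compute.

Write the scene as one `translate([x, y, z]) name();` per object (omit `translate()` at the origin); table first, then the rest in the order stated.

table();
translate([1641, 0, 0]) table();
translate([0, 0, 726]) beam(2902);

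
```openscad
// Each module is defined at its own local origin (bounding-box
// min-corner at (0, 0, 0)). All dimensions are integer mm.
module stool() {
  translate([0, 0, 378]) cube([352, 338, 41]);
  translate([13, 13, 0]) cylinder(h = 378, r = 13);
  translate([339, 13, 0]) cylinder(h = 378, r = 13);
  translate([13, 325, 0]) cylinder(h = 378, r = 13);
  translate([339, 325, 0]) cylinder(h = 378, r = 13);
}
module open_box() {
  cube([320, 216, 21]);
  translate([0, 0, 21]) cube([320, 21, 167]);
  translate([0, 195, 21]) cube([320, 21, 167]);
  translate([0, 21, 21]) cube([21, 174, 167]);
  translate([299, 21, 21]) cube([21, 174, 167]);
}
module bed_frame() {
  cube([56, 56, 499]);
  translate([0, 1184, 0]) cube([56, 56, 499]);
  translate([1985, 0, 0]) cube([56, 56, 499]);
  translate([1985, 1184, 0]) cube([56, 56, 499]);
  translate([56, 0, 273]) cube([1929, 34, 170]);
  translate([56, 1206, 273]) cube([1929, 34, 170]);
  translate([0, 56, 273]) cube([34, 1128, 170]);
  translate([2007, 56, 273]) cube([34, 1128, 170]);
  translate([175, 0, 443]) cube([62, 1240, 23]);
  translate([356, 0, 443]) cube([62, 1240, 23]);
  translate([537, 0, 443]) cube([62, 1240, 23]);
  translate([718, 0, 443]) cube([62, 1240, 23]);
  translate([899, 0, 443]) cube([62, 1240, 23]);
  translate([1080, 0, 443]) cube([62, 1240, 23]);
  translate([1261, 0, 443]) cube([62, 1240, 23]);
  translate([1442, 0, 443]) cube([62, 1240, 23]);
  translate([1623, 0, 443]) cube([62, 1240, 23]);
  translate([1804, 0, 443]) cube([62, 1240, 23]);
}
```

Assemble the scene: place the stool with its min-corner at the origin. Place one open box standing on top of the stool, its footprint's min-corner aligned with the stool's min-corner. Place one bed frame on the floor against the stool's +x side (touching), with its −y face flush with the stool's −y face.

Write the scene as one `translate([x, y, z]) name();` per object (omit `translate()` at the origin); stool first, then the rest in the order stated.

stool();
translate([0, 0, 419]) open_box();
translate([352, 0, 0]) bed_frame();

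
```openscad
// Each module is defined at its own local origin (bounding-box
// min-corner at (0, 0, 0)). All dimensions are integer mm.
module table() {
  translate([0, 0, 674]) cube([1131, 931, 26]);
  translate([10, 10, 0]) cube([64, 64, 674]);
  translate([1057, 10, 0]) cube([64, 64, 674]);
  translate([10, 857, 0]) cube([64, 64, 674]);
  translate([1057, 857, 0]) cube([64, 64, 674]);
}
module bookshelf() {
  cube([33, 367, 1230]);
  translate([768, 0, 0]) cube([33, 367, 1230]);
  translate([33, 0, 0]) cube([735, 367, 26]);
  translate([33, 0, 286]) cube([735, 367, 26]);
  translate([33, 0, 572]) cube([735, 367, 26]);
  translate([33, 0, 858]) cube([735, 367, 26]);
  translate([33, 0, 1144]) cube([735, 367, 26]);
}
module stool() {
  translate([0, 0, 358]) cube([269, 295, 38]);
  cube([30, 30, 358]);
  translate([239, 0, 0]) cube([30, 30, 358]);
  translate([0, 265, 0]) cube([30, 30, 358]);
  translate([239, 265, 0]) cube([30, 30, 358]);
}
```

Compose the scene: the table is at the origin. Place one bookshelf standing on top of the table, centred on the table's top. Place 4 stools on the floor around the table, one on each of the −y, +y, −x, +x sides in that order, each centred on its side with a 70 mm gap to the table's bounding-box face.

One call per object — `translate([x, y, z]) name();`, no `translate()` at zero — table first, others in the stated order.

table();
translate([165, 282, 700]) bookshelf();
translate([431, -365, 0]) stool();
translate([431, 1001, 0]) stool();
translate([-339, 318, 0]) stool();
translate([1201, 318, 0]) stool();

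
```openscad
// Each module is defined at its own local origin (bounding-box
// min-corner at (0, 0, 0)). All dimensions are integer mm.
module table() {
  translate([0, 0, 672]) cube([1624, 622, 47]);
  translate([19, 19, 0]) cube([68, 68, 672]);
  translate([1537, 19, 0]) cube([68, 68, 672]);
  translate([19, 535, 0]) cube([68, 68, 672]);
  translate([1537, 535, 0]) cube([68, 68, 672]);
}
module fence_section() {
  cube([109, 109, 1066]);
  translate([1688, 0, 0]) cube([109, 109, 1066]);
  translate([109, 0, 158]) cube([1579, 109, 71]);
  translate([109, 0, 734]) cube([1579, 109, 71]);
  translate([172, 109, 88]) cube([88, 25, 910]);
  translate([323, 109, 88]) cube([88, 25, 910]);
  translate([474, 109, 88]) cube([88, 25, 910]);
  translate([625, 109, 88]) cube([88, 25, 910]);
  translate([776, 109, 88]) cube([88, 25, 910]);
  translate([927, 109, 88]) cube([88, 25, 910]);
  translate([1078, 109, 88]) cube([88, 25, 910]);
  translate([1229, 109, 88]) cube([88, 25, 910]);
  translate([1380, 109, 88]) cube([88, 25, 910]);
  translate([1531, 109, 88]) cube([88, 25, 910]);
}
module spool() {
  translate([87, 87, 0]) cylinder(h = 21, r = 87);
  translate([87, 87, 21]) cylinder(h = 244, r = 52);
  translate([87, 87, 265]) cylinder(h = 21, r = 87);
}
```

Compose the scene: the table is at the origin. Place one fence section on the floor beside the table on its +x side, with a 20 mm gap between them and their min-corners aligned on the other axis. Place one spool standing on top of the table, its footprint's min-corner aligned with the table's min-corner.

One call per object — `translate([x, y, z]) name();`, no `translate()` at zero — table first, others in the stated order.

table();
translate([1644, 0, 0]) fence_section();
translate([0, 0, 719]) spool();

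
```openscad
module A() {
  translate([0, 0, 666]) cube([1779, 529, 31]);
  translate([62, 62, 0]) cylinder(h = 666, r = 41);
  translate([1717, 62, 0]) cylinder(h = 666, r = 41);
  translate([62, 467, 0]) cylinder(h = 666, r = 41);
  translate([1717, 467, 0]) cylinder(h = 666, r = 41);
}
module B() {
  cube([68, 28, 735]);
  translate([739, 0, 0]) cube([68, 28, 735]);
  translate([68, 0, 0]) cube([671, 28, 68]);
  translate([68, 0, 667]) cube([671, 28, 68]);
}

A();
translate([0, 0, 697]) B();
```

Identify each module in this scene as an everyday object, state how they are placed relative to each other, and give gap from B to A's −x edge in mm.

The picture frame's min-x is at 0; the table's min-x is 0; gap = 0 mm.

A is a table. B is a picture frame. The picture frame is on top of the table. The gap from the picture frame to the table's −x edge is 0 mm.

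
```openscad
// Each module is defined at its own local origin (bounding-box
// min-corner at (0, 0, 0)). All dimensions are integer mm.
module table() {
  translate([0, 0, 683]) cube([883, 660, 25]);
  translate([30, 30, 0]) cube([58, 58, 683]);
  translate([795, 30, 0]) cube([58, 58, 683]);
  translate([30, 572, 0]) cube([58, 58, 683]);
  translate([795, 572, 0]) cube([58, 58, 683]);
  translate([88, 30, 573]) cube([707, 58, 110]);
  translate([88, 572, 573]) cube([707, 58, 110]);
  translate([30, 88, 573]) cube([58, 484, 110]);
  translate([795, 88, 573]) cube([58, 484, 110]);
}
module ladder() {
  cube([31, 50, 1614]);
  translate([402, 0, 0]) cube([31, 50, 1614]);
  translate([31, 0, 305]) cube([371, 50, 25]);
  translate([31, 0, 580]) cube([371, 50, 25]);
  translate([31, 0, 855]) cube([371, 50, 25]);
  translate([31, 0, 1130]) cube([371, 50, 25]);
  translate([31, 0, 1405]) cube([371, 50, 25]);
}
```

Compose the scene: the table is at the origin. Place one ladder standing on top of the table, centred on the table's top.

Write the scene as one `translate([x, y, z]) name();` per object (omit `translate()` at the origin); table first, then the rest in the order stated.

table();
translate([225, 305, 708]) ladder();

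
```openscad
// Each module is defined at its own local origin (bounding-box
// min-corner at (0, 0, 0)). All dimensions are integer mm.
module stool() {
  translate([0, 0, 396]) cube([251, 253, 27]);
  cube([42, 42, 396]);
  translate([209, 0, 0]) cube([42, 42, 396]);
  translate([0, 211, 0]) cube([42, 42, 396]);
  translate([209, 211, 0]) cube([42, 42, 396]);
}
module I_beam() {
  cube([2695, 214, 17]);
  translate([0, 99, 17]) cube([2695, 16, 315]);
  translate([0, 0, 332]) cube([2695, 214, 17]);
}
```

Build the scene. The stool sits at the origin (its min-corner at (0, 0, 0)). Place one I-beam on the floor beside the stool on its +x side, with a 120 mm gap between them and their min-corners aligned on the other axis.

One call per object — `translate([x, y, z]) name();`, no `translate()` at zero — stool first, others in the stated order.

stool();
translate([371, 0, 0]) I_beam();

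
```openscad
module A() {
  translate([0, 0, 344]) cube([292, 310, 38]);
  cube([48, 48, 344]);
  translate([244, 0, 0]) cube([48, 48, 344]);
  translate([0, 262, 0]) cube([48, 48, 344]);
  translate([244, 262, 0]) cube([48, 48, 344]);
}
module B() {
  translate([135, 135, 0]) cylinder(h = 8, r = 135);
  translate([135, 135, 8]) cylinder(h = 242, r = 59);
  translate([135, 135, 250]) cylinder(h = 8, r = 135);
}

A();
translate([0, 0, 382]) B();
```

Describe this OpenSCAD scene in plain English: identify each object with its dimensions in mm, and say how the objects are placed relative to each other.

A is a four-legged stool. The seat is 292×310 mm, 38 mm thick, top at z = 382 mm. It stands on four square legs, each 48×48 mm in cross-section, from z = 0 to the seat underside, each flush with a corner of the seat.

B is a spool: two coaxial disc flanges of radius 135 mm and thickness 8 mm, joined by a core cylinder of radius 59 mm and height 242 mm. The lower flange rests on z = 0 and the three cylinders share a vertical axis.

The spool is on top of the stool.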